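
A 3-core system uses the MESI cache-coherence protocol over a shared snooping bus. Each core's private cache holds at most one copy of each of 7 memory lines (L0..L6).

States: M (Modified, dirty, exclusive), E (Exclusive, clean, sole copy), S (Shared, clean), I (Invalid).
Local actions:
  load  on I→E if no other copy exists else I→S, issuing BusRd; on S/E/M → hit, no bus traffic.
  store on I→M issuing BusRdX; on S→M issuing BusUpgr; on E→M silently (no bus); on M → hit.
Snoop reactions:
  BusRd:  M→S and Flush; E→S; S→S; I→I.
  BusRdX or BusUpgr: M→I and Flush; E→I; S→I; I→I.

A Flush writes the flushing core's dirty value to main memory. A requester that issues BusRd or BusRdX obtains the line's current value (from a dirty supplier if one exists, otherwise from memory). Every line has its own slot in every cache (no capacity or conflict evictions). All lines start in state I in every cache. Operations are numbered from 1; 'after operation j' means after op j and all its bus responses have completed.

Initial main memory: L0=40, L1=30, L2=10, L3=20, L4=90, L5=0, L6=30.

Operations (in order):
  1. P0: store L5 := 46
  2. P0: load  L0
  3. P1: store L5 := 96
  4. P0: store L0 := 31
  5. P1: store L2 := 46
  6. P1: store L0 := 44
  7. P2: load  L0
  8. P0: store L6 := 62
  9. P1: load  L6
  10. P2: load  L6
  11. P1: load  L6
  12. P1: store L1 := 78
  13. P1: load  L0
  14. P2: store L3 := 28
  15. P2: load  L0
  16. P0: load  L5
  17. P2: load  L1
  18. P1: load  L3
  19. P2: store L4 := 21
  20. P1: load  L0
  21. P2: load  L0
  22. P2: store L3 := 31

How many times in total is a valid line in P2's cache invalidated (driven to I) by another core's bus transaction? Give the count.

  op1 P0: store L5 := 46 → M/I/I on L5; bus BusRdX; mem=0
  op2 P0: load  L0 → E/I/I on L0; bus BusRd; mem=40
  op3 P1: store L5 := 96 → I/M/I on L5; bus BusRdX Flush; mem=46
  op4 P0: store L0 := 31 → M/I/I on L0; bus (none); mem=40
  op5 P1: store L2 := 46 → I/M/I on L2; bus BusRdX; mem=10
  op6 P1: store L0 := 44 → I/M/I on L0; bus BusRdX Flush; mem=31
  op7 P2: load  L0 → I/S/S on L0; bus BusRd Flush; mem=44
  op8 P0: store L6 := 62 → M/I/I on L6; bus BusRdX; mem=30
  op9 P1: load  L6 → S/S/I on L6; bus BusRd Flush; mem=62
  op10 P2: load  L6 → S/S/S on L6; bus BusRd; mem=62
  op11 P1: load  L6 → S/S/S on L6; bus (none); mem=62
  op12 P1: store L1 := 78 → I/M/I on L1; bus BusRdX; mem=30
  op13 P1: load  L0 → I/S/S on L0; bus (none); mem=44
  op14 P2: store L3 := 28 → I/I/M on L3; bus BusRdX; mem=20
  op15 P2: load  L0 → I/S/S on L0; bus (none); mem=44
  op16 P0: load  L5 → S/S/I on L5; bus BusRd Flush; mem=96
  op17 P2: load  L1 → I/S/S on L1; bus BusRd Flush; mem=78
  op18 P1: load  L3 → I/S/S on L3; bus BusRd Flush; mem=28
  op19 P2: store L4 := 21 → I/I/M on L4; bus BusRdX; mem=90
  op20 P1: load  L0 → I/S/S on L0; bus (none); mem=44
  op21 P2: load  L0 → I/S/S on L0; bus (none); mem=44
  op22 P2: store L3 := 31 → I/I/M on L3; bus BusUpgr; mem=28

invalidations = 0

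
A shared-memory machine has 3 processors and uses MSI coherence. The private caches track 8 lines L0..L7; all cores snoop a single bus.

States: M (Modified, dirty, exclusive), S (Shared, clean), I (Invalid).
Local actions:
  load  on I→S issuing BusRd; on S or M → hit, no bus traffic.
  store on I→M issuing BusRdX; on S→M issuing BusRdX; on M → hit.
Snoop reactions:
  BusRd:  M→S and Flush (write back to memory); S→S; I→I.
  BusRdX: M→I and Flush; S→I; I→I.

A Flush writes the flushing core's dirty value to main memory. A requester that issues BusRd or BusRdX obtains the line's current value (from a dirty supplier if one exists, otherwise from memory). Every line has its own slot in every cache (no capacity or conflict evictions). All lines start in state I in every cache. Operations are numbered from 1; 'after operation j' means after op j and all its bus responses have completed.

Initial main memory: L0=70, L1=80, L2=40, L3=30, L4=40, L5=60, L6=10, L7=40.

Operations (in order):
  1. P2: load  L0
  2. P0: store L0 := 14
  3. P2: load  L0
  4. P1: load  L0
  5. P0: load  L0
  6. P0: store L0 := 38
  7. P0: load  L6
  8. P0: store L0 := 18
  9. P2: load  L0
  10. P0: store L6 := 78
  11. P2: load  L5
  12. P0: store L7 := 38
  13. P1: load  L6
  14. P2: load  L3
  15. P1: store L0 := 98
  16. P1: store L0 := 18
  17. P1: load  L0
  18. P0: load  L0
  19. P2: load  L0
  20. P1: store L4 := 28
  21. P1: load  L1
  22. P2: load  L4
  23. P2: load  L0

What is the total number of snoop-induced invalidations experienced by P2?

1. P2: load  L0  bus=[BusRd]  L0: P0=I P1=I P2=S  mem[L0]=70
2. P0: store L0 := 14  bus=[BusRdX]  L0: P0=M P1=I P2=I  mem[L0]=70
3. P2: load  L0  bus=[BusRd,Flush]  L0: P0=S P1=I P2=S  mem[L0]=14
4. P1: load  L0  bus=[BusRd]  L0: P0=S P1=S P2=S  mem[L0]=14
5. P0: load  L0  bus=[-]  L0: P0=S P1=S P2=S  mem[L0]=14
6. P0: store L0 := 38  bus=[BusRdX]  L0: P0=M P1=I P2=I  mem[L0]=14
7. P0: load  L6  bus=[BusRd]  L6: P0=S P1=I P2=I  mem[L6]=10
8. P0: store L0 := 18  bus=[-]  L0: P0=M P1=I P2=I  mem[L0]=14
9. P2: load  L0  bus=[BusRd,Flush]  L0: P0=S P1=I P2=S  mem[L0]=18
10. P0: store L6 := 78  bus=[BusRdX]  L6: P0=M P1=I P2=I  mem[L6]=10
11. P2: load  L5  bus=[BusRd]  L5: P0=I P1=I P2=S  mem[L5]=60
12. P0: store L7 := 38  bus=[BusRdX]  L7: P0=M P1=I P2=I  mem[L7]=40
13. P1: load  L6  bus=[BusRd,Flush]  L6: P0=S P1=S P2=I  mem[L6]=78
14. P2: load  L3  bus=[BusRd]  L3: P0=I P1=I P2=S  mem[L3]=30
15. P1: store L0 := 98  bus=[BusRdX]  L0: P0=I P1=M P2=I  mem[L0]=18
16. P1: store L0 := 18  bus=[-]  L0: P0=I P1=M P2=I  mem[L0]=18
17. P1: load  L0  bus=[-]  L0: P0=I P1=M P2=I  mem[L0]=18
18. P0: load  L0  bus=[BusRd,Flush]  L0: P0=S P1=S P2=I  mem[L0]=18
19. P2: load  L0  bus=[BusRd]  L0: P0=S P1=S P2=S  mem[L0]=18
20. P1: store L4 := 28  bus=[BusRdX]  L4: P0=I P1=M P2=I  mem[L4]=40
21. P1: load  L1  bus=[BusRd]  L1: P0=I P1=S P2=I  mem[L1]=80
22. P2: load  L4  bus=[BusRd,Flush]  L4: P0=I P1=S P2=S  mem[L4]=28
23. P2: load  L0  bus=[-]  L0: P0=S P1=S P2=S  mem[L0]=18

invalidations = 3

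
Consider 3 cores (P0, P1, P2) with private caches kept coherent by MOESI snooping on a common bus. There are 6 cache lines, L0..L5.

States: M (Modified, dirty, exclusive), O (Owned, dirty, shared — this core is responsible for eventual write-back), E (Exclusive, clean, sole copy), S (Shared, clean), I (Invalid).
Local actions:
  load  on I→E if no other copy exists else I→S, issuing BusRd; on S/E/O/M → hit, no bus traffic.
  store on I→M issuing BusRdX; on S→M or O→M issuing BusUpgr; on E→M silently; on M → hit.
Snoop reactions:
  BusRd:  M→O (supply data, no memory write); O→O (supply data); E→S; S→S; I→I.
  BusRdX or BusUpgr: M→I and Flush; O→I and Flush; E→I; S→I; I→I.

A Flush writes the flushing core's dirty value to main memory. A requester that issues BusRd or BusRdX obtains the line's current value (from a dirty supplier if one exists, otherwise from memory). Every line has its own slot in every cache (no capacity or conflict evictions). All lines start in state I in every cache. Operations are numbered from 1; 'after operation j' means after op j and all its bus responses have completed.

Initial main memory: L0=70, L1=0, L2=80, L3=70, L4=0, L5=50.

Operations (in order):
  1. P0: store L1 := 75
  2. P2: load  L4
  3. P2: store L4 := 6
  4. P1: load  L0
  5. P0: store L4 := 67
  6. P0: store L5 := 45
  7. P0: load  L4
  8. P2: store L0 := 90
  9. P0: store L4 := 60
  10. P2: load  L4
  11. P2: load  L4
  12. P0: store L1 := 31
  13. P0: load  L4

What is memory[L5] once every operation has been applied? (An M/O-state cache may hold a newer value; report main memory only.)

step 1: P0: store L1 := 75  ⟶  MII  (L1)  txn=BusRdX  M[L1]=0
step 2: P2: load  L4  ⟶  IIE  (L4)  txn=BusRd  M[L4]=0
step 3: P2: store L4 := 6  ⟶  IIM  (L4)  txn=∅  M[L4]=0
step 4: P1: load  L0  ⟶  IEI  (L0)  txn=BusRd  M[L0]=70
step 5: P0: store L4 := 67  ⟶  MII  (L4)  txn=BusRdX+Flush  M[L4]=6
step 6: P0: store L5 := 45  ⟶  MII  (L5)  txn=BusRdX  M[L5]=50
step 7: P0: load  L4  ⟶  MII  (L4)  txn=∅  M[L4]=6
step 8: P2: store L0 := 90  ⟶  IIM  (L0)  txn=BusRdX  M[L0]=70
step 9: P0: store L4 := 60  ⟶  MII  (L4)  txn=∅  M[L4]=6
step 10: P2: load  L4  ⟶  OIS  (L4)  txn=BusRd  M[L4]=6
step 11: P2: load  L4  ⟶  OIS  (L4)  txn=∅  M[L4]=6
step 12: P0: store L1 := 31  ⟶  MII  (L1)  txn=∅  M[L1]=0
step 13: P0: load  L4  ⟶  OIS  (L4)  txn=∅  M[L4]=6

memory[L5] = 50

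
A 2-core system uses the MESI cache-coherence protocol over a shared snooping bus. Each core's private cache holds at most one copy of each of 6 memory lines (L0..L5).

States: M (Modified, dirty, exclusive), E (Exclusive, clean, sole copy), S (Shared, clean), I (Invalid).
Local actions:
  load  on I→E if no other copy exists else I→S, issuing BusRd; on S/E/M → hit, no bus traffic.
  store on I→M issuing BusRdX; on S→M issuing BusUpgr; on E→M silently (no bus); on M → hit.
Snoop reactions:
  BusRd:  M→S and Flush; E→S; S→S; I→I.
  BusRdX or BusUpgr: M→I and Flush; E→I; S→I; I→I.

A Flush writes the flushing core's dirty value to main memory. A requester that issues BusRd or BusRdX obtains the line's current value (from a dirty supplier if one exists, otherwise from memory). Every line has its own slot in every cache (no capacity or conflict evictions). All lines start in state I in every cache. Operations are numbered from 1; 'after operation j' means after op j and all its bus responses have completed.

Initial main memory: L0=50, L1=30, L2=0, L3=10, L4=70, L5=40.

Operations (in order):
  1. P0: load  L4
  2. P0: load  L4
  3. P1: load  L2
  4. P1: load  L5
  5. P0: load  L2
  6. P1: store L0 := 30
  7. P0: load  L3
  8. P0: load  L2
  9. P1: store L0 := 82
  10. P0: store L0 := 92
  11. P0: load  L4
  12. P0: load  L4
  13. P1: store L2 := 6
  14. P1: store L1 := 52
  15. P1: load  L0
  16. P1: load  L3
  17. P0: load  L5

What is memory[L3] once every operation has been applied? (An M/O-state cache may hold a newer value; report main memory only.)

memory[L3] = 10

[1] P0: load  L4 | P0:E(70), P1:I | bus: BusRd
[2] P0: load  L4 | P0:E(70), P1:I | bus: none
[3] P1: load  L2 | P0:I, P1:E(0) | bus: BusRd
[4] P1: load  L5 | P0:I, P1:E(40) | bus: BusRd
[5] P0: load  L2 | P0:S(0), P1:S(0) | bus: BusRd
[6] P1: store L0 := 30 | P0:I, P1:M(30) | bus: BusRdX
[7] P0: load  L3 | P0:E(10), P1:I | bus: BusRd
[8] P0: load  L2 | P0:S(0), P1:S(0) | bus: none
[9] P1: store L0 := 82 | P0:I, P1:M(82) | bus: none
[10] P0: store L0 := 92 | P0:M(92), P1:I | bus: BusRdX,Flush
[11] P0: load  L4 | P0:E(70), P1:I | bus: none
[12] P0: load  L4 | P0:E(70), P1:I | bus: none
[13] P1: store L2 := 6 | P0:I, P1:M(6) | bus: BusUpgr
[14] P1: store L1 := 52 | P0:I, P1:M(52) | bus: BusRdX
[15] P1: load  L0 | P0:S(92), P1:S(92) | bus: BusRd,Flush
[16] P1: load  L3 | P0:S(10), P1:S(10) | bus: BusRd
[17] P0: load  L5 | P0:S(40), P1:S(40) | bus: BusRd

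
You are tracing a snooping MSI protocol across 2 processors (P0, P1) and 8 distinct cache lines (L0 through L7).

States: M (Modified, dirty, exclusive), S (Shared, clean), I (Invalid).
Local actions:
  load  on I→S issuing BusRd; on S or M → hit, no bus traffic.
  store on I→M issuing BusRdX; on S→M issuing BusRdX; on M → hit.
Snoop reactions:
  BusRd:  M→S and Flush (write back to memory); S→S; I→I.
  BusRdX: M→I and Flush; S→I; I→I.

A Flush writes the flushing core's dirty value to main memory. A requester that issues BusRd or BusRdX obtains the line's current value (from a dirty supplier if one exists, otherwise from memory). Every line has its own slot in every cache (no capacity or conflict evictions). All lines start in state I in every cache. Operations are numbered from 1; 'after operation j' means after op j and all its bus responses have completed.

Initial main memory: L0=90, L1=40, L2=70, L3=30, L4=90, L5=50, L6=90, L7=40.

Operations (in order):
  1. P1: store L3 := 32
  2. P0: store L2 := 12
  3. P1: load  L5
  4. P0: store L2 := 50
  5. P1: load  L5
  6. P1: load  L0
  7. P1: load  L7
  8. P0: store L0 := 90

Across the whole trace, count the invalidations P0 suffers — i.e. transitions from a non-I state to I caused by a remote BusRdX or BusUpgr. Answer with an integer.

1. P1: store L3 := 32  bus=[BusRdX]  L3: P0=I P1=M  mem[L3]=30
2. P0: store L2 := 12  bus=[BusRdX]  L2: P0=M P1=I  mem[L2]=70
3. P1: load  L5  bus=[BusRd]  L5: P0=I P1=S  mem[L5]=50
4. P0: store L2 := 50  bus=[-]  L2: P0=M P1=I  mem[L2]=70
5. P1: load  L5  bus=[-]  L5: P0=I P1=S  mem[L5]=50
6. P1: load  L0  bus=[BusRd]  L0: P0=I P1=S  mem[L0]=90
7. P1: load  L7  bus=[BusRd]  L7: P0=I P1=S  mem[L7]=40
8. P0: store L0 := 90  bus=[BusRdX]  L0: P0=M P1=I  mem[L0]=90

invalidations = 0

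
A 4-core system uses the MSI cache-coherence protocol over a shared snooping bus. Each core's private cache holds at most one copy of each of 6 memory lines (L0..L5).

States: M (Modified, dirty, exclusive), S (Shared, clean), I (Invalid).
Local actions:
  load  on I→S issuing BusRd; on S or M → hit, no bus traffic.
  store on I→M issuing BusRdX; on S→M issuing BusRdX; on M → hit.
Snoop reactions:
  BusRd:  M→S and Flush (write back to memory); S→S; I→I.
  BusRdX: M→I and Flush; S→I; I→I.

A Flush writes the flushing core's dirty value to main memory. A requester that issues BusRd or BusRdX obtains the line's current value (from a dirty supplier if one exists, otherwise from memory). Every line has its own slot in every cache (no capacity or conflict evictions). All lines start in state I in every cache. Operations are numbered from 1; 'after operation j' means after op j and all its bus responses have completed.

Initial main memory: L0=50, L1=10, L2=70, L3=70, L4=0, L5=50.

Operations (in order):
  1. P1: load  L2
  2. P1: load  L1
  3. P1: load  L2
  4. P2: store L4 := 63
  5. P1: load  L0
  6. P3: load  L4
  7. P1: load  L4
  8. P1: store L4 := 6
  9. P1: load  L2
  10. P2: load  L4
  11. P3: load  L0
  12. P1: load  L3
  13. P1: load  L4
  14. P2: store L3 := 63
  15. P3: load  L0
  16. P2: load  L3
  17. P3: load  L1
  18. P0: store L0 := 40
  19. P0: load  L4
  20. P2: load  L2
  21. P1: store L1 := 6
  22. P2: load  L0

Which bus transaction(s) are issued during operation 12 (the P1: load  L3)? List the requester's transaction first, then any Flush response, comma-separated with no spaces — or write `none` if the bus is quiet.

  op1 P1: load  L2 → I/S/I/I on L2; bus BusRd; mem=70
  op2 P1: load  L1 → I/S/I/I on L1; bus BusRd; mem=10
  op3 P1: load  L2 → I/S/I/I on L2; bus (none); mem=70
  op4 P2: store L4 := 63 → I/I/M/I on L4; bus BusRdX; mem=0
  op5 P1: load  L0 → I/S/I/I on L0; bus BusRd; mem=50
  op6 P3: load  L4 → I/I/S/S on L4; bus BusRd Flush; mem=63
  op7 P1: load  L4 → I/S/S/S on L4; bus BusRd; mem=63
  op8 P1: store L4 := 6 → I/M/I/I on L4; bus BusRdX; mem=63
  op9 P1: load  L2 → I/S/I/I on L2; bus (none); mem=70
  op10 P2: load  L4 → I/S/S/I on L4; bus BusRd Flush; mem=6
  op11 P3: load  L0 → I/S/I/S on L0; bus BusRd; mem=50
  op12 P1: load  L3 → I/S/I/I on L3; bus BusRd; mem=70
  op13 P1: load  L4 → I/S/S/I on L4; bus (none); mem=6
  op14 P2: store L3 := 63 → I/I/M/I on L3; bus BusRdX; mem=70
  op15 P3: load  L0 → I/S/I/S on L0; bus (none); mem=50
  op16 P2: load  L3 → I/I/M/I on L3; bus (none); mem=70
  op17 P3: load  L1 → I/S/I/S on L1; bus BusRd; mem=10
  op18 P0: store L0 := 40 → M/I/I/I on L0; bus BusRdX; mem=50
  op19 P0: load  L4 → S/S/S/I on L4; bus BusRd; mem=6
  op20 P2: load  L2 → I/S/S/I on L2; bus BusRd; mem=70
  op21 P1: store L1 := 6 → I/M/I/I on L1; bus BusRdX; mem=10
  op22 P2: load  L0 → S/I/S/I on L0; bus BusRd Flush; mem=40

bus = BusRd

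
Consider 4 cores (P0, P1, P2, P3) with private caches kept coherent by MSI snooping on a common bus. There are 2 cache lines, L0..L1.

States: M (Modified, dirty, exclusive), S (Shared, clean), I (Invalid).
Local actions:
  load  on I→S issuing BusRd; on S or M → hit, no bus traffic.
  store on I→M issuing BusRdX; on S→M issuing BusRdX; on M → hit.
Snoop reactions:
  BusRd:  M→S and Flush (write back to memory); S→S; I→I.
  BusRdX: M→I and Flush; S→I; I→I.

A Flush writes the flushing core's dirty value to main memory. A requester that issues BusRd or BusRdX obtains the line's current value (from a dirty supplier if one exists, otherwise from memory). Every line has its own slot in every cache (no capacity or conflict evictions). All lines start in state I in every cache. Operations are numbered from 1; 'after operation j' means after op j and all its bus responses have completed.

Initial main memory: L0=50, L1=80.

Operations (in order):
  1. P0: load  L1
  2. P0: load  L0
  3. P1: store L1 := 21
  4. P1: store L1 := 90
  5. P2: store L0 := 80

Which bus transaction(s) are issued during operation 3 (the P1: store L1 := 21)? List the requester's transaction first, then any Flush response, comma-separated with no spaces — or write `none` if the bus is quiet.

step 1: P0: load  L1  ⟶  SIII  (L1)  txn=BusRd  M[L1]=80
step 2: P0: load  L0  ⟶  SIII  (L0)  txn=BusRd  M[L0]=50
step 3: P1: store L1 := 21  ⟶  IMII  (L1)  txn=BusRdX  M[L1]=80
step 4: P1: store L1 := 90  ⟶  IMII  (L1)  txn=∅  M[L1]=80
step 5: P2: store L0 := 80  ⟶  IIMI  (L0)  txn=BusRdX  M[L0]=50

bus = BusRdX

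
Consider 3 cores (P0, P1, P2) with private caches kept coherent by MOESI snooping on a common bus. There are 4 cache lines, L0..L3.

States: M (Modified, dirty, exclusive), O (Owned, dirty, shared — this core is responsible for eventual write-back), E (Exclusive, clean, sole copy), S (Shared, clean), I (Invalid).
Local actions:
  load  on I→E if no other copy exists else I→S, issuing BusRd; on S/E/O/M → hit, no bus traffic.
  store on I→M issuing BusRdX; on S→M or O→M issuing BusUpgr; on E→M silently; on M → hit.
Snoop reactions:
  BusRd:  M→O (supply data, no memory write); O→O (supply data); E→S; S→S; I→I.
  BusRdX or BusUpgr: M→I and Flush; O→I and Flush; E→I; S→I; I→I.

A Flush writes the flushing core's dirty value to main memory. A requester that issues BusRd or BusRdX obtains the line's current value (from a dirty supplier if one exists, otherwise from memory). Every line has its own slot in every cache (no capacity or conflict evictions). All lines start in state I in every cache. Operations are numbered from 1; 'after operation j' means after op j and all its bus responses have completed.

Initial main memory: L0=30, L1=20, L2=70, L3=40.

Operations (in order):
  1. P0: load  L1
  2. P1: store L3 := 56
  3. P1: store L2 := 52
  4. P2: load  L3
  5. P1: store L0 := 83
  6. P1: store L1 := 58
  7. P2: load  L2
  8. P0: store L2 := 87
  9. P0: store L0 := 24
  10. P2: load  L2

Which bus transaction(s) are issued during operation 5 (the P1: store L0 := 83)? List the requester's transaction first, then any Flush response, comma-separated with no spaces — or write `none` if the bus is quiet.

bus = BusRdX

  op1 P0: load  L1 → E/I/I on L1; bus BusRd; mem=20
  op2 P1: store L3 := 56 → I/M/I on L3; bus BusRdX; mem=40
  op3 P1: store L2 := 52 → I/M/I on L2; bus BusRdX; mem=70
  op4 P2: load  L3 → I/O/S on L3; bus BusRd; mem=40
  op5 P1: store L0 := 83 → I/M/I on L0; bus BusRdX; mem=30
  op6 P1: store L1 := 58 → I/M/I on L1; bus BusRdX; mem=20
  op7 P2: load  L2 → I/O/S on L2; bus BusRd; mem=70
  op8 P0: store L2 := 87 → M/I/I on L2; bus BusRdX Flush; mem=52
  op9 P0: store L0 := 24 → M/I/I on L0; bus BusRdX Flush; mem=83
  op10 P2: load  L2 → O/I/S on L2; bus BusRd; mem=52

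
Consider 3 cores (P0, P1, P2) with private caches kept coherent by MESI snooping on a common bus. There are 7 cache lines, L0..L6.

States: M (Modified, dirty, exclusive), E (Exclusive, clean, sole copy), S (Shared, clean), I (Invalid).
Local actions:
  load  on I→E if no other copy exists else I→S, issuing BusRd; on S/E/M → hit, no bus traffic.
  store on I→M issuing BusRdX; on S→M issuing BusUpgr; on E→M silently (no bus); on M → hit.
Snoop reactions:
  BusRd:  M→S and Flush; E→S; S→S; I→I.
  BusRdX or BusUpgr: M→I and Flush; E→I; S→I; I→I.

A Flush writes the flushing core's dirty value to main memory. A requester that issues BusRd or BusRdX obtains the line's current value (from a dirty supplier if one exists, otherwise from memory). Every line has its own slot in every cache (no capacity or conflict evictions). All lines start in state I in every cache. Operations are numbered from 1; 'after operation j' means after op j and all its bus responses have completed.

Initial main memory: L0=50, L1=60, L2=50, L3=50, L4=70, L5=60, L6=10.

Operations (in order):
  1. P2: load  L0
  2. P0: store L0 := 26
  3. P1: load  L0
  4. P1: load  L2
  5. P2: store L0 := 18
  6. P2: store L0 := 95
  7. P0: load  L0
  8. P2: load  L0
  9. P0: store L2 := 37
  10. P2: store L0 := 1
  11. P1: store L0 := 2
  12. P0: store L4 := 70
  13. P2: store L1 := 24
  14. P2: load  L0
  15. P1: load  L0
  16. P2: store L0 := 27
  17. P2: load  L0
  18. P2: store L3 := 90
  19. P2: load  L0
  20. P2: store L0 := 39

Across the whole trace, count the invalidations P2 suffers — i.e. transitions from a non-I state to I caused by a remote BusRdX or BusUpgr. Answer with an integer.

step 1: P2: load  L0  ⟶  IIE  (L0)  txn=BusRd  M[L0]=50
step 2: P0: store L0 := 26  ⟶  MII  (L0)  txn=BusRdX  M[L0]=50
step 3: P1: load  L0  ⟶  SSI  (L0)  txn=BusRd+Flush  M[L0]=26
step 4: P1: load  L2  ⟶  IEI  (L2)  txn=BusRd  M[L2]=50
step 5: P2: store L0 := 18  ⟶  IIM  (L0)  txn=BusRdX  M[L0]=26
step 6: P2: store L0 := 95  ⟶  IIM  (L0)  txn=∅  M[L0]=26
step 7: P0: load  L0  ⟶  SIS  (L0)  txn=BusRd+Flush  M[L0]=95
step 8: P2: load  L0  ⟶  SIS  (L0)  txn=∅  M[L0]=95
step 9: P0: store L2 := 37  ⟶  MII  (L2)  txn=BusRdX  M[L2]=50
step 10: P2: store L0 := 1  ⟶  IIM  (L0)  txn=BusUpgr  M[L0]=95
step 11: P1: store L0 := 2  ⟶  IMI  (L0)  txn=BusRdX+Flush  M[L0]=1
step 12: P0: store L4 := 70  ⟶  MII  (L4)  txn=BusRdX  M[L4]=70
step 13: P2: store L1 := 24  ⟶  IIM  (L1)  txn=BusRdX  M[L1]=60
step 14: P2: load  L0  ⟶  ISS  (L0)  txn=BusRd+Flush  M[L0]=2
step 15: P1: load  L0  ⟶  ISS  (L0)  txn=∅  M[L0]=2
step 16: P2: store L0 := 27  ⟶  IIM  (L0)  txn=BusUpgr  M[L0]=2
step 17: P2: load  L0  ⟶  IIM  (L0)  txn=∅  M[L0]=2
step 18: P2: store L3 := 90  ⟶  IIM  (L3)  txn=BusRdX  M[L3]=50
step 19: P2: load  L0  ⟶  IIM  (L0)  txn=∅  M[L0]=2
step 20: P2: store L0 := 39  ⟶  IIM  (L0)  txn=∅  M[L0]=2

invalidations = 2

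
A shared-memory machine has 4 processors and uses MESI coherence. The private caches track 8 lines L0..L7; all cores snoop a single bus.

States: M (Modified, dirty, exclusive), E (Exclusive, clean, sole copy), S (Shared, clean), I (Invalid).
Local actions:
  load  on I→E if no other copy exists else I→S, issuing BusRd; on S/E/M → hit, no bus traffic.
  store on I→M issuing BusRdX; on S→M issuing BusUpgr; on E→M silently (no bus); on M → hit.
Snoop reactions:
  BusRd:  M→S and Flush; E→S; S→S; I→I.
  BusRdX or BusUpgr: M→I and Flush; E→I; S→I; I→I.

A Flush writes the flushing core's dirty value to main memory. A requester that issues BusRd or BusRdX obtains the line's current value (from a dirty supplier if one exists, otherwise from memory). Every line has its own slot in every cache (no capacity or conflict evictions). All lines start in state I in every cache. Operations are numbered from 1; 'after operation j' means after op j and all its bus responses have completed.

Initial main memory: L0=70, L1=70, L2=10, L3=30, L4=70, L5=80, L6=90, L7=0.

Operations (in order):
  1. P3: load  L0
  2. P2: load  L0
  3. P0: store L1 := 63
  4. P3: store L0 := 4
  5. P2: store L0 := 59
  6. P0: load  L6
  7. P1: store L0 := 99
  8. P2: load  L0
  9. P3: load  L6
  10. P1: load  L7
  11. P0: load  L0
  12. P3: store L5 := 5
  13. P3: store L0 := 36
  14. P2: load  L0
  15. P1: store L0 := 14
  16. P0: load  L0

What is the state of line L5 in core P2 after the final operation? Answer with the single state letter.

[1] P3: load  L0 | P0:I, P1:I, P2:I, P3:E(70) | bus: BusRd
[2] P2: load  L0 | P0:I, P1:I, P2:S(70), P3:S(70) | bus: BusRd
[3] P0: store L1 := 63 | P0:M(63), P1:I, P2:I, P3:I | bus: BusRdX
[4] P3: store L0 := 4 | P0:I, P1:I, P2:I, P3:M(4) | bus: BusUpgr
[5] P2: store L0 := 59 | P0:I, P1:I, P2:M(59), P3:I | bus: BusRdX,Flush
[6] P0: load  L6 | P0:E(90), P1:I, P2:I, P3:I | bus: BusRd
[7] P1: store L0 := 99 | P0:I, P1:M(99), P2:I, P3:I | bus: BusRdX,Flush
[8] P2: load  L0 | P0:I, P1:S(99), P2:S(99), P3:I | bus: BusRd,Flush
[9] P3: load  L6 | P0:S(90), P1:I, P2:I, P3:S(90) | bus: BusRd
[10] P1: load  L7 | P0:I, P1:E(0), P2:I, P3:I | bus: BusRd
[11] P0: load  L0 | P0:S(99), P1:S(99), P2:S(99), P3:I | bus: BusRd
[12] P3: store L5 := 5 | P0:I, P1:I, P2:I, P3:M(5) | bus: BusRdX
[13] P3: store L0 := 36 | P0:I, P1:I, P2:I, P3:M(36) | bus: BusRdX
[14] P2: load  L0 | P0:I, P1:I, P2:S(36), P3:S(36) | bus: BusRd,Flush
[15] P1: store L0 := 14 | P0:I, P1:M(14), P2:I, P3:I | bus: BusRdX
[16] P0: load  L0 | P0:S(14), P1:S(14), P2:I, P3:I | bus: BusRd,Flush

state = I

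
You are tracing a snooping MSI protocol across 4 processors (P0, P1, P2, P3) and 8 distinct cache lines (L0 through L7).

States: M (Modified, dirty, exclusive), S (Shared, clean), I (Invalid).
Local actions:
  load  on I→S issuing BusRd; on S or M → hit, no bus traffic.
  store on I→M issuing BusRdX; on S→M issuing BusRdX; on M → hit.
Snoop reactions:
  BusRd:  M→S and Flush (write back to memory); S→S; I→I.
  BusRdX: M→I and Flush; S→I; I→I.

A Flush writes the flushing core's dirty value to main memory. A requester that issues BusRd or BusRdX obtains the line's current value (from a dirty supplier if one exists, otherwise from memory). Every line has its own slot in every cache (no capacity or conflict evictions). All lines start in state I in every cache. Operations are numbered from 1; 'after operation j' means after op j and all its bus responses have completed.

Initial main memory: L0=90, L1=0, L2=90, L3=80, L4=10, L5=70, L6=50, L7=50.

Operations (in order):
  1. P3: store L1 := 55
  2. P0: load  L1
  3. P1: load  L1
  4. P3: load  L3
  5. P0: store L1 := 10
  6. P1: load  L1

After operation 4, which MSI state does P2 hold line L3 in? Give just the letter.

[1] P3: store L1 := 55 | P0:I, P1:I, P2:I, P3:M(55) | bus: BusRdX
[2] P0: load  L1 | P0:S(55), P1:I, P2:I, P3:S(55) | bus: BusRd,Flush
[3] P1: load  L1 | P0:S(55), P1:S(55), P2:I, P3:S(55) | bus: BusRd
[4] P3: load  L3 | P0:I, P1:I, P2:I, P3:S(80) | bus: BusRd
[5] P0: store L1 := 10 | P0:M(10), P1:I, P2:I, P3:I | bus: BusRdX
[6] P1: load  L1 | P0:S(10), P1:S(10), P2:I, P3:I | bus: BusRd,Flush

state = I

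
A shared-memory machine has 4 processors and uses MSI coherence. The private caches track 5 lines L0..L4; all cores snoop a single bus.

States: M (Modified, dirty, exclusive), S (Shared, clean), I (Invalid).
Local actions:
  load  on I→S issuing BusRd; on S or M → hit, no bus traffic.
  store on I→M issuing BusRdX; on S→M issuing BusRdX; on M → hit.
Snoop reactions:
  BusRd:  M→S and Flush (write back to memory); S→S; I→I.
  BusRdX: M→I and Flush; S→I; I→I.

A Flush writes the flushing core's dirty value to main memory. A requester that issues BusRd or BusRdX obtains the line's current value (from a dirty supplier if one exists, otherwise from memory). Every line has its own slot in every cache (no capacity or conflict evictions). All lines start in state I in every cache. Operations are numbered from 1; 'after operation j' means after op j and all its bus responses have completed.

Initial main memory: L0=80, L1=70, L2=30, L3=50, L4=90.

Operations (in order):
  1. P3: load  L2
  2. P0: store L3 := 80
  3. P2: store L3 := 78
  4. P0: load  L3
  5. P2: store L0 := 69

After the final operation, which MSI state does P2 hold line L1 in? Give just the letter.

state = I

[1] P3: load  L2 | P0:I, P1:I, P2:I, P3:S(30) | bus: BusRd
[2] P0: store L3 := 80 | P0:M(80), P1:I, P2:I, P3:I | bus: BusRdX
[3] P2: store L3 := 78 | P0:I, P1:I, P2:M(78), P3:I | bus: BusRdX,Flush
[4] P0: load  L3 | P0:S(78), P1:I, P2:S(78), P3:I | bus: BusRd,Flush
[5] P2: store L0 := 69 | P0:I, P1:I, P2:M(69), P3:I | bus: BusRdX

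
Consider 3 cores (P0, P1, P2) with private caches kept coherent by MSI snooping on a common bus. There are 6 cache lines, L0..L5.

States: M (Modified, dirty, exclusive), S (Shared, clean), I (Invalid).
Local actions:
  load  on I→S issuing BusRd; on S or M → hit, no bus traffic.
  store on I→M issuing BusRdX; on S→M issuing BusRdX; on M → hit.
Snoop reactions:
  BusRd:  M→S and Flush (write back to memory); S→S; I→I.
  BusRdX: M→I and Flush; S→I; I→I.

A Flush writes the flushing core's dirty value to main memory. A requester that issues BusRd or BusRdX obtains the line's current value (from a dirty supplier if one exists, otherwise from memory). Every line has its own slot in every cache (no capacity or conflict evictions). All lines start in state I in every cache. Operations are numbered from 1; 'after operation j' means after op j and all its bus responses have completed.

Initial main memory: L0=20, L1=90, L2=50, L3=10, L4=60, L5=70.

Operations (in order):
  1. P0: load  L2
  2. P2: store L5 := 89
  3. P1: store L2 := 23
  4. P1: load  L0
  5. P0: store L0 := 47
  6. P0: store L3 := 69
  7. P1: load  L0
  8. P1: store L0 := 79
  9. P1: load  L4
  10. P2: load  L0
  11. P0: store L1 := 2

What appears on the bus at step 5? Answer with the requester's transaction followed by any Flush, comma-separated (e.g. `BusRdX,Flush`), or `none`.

bus = BusRdX

[1] P0: load  L2 | P0:S(50), P1:I, P2:I | bus: BusRd
[2] P2: store L5 := 89 | P0:I, P1:I, P2:M(89) | bus: BusRdX
[3] P1: store L2 := 23 | P0:I, P1:M(23), P2:I | bus: BusRdX
[4] P1: load  L0 | P0:I, P1:S(20), P2:I | bus: BusRd
[5] P0: store L0 := 47 | P0:M(47), P1:I, P2:I | bus: BusRdX
[6] P0: store L3 := 69 | P0:M(69), P1:I, P2:I | bus: BusRdX
[7] P1: load  L0 | P0:S(47), P1:S(47), P2:I | bus: BusRd,Flush
[8] P1: store L0 := 79 | P0:I, P1:M(79), P2:I | bus: BusRdX
[9] P1: load  L4 | P0:I, P1:S(60), P2:I | bus: BusRd
[10] P2: load  L0 | P0:I, P1:S(79), P2:S(79) | bus: BusRd,Flush
[11] P0: store L1 := 2 | P0:M(2), P1:I, P2:I | bus: BusRdX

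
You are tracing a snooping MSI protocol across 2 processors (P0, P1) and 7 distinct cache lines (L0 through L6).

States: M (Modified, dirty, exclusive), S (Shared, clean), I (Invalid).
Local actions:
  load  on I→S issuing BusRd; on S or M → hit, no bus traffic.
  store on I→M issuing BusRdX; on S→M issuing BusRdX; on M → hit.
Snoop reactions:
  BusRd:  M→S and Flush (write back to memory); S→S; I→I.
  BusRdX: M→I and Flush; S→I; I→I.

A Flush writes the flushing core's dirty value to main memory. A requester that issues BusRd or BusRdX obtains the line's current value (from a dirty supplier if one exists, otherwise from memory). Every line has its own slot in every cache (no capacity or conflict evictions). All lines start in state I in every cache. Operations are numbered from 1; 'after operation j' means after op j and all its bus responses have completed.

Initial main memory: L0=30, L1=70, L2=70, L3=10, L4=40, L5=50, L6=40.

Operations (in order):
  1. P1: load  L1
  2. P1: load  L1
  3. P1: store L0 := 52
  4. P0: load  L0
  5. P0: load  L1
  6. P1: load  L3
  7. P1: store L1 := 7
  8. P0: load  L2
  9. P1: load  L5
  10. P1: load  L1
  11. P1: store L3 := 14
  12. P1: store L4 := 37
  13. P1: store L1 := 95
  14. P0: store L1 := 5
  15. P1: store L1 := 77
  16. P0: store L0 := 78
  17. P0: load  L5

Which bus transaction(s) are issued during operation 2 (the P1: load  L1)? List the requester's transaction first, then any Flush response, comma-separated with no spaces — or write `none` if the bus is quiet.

bus = none

1. P1: load  L1  bus=[BusRd]  L1: P0=I P1=S  mem[L1]=70
2. P1: load  L1  bus=[-]  L1: P0=I P1=S  mem[L1]=70
3. P1: store L0 := 52  bus=[BusRdX]  L0: P0=I P1=M  mem[L0]=30
4. P0: load  L0  bus=[BusRd,Flush]  L0: P0=S P1=S  mem[L0]=52
5. P0: load  L1  bus=[BusRd]  L1: P0=S P1=S  mem[L1]=70
6. P1: load  L3  bus=[BusRd]  L3: P0=I P1=S  mem[L3]=10
7. P1: store L1 := 7  bus=[BusRdX]  L1: P0=I P1=M  mem[L1]=70
8. P0: load  L2  bus=[BusRd]  L2: P0=S P1=I  mem[L2]=70
9. P1: load  L5  bus=[BusRd]  L5: P0=I P1=S  mem[L5]=50
10. P1: load  L1  bus=[-]  L1: P0=I P1=M  mem[L1]=70
11. P1: store L3 := 14  bus=[BusRdX]  L3: P0=I P1=M  mem[L3]=10
12. P1: store L4 := 37  bus=[BusRdX]  L4: P0=I P1=M  mem[L4]=40
13. P1: store L1 := 95  bus=[-]  L1: P0=I P1=M  mem[L1]=70
14. P0: store L1 := 5  bus=[BusRdX,Flush]  L1: P0=M P1=I  mem[L1]=95
15. P1: store L1 := 77  bus=[BusRdX,Flush]  L1: P0=I P1=M  mem[L1]=5
16. P0: store L0 := 78  bus=[BusRdX]  L0: P0=M P1=I  mem[L0]=52
17. P0: load  L5  bus=[BusRd]  L5: P0=S P1=S  mem[L5]=50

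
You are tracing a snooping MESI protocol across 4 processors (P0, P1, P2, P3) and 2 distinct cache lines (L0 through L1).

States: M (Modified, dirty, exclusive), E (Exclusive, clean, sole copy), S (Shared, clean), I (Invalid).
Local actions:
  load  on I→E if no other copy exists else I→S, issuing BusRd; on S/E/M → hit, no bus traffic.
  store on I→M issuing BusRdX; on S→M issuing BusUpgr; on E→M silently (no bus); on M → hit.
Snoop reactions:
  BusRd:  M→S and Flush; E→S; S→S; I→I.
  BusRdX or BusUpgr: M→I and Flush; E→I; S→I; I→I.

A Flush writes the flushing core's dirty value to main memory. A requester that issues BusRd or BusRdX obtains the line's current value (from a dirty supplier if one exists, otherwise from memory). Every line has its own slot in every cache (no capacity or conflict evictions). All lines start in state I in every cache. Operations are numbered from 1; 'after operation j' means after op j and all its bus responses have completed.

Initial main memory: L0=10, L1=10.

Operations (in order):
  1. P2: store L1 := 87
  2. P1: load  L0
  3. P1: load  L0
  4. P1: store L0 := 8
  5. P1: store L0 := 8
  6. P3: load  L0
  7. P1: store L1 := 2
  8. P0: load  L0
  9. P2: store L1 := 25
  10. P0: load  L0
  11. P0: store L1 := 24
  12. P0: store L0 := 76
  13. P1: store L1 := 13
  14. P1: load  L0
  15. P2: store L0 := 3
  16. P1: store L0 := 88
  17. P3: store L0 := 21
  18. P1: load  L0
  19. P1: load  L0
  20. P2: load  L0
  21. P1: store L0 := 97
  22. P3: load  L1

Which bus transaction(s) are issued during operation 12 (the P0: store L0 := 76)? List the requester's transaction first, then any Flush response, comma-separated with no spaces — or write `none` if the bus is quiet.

bus = BusUpgr

1. P2: store L1 := 87  bus=[BusRdX]  L1: P0=I P1=I P2=M P3=I  mem[L1]=10
2. P1: load  L0  bus=[BusRd]  L0: P0=I P1=E P2=I P3=I  mem[L0]=10
3. P1: load  L0  bus=[-]  L0: P0=I P1=E P2=I P3=I  mem[L0]=10
4. P1: store L0 := 8  bus=[-]  L0: P0=I P1=M P2=I P3=I  mem[L0]=10
5. P1: store L0 := 8  bus=[-]  L0: P0=I P1=M P2=I P3=I  mem[L0]=10
6. P3: load  L0  bus=[BusRd,Flush]  L0: P0=I P1=S P2=I P3=S  mem[L0]=8
7. P1: store L1 := 2  bus=[BusRdX,Flush]  L1: P0=I P1=M P2=I P3=I  mem[L1]=87
8. P0: load  L0  bus=[BusRd]  L0: P0=S P1=S P2=I P3=S  mem[L0]=8
9. P2: store L1 := 25  bus=[BusRdX,Flush]  L1: P0=I P1=I P2=M P3=I  mem[L1]=2
10. P0: load  L0  bus=[-]  L0: P0=S P1=S P2=I P3=S  mem[L0]=8
11. P0: store L1 := 24  bus=[BusRdX,Flush]  L1: P0=M P1=I P2=I P3=I  mem[L1]=25
12. P0: store L0 := 76  bus=[BusUpgr]  L0: P0=M P1=I P2=I P3=I  mem[L0]=8
13. P1: store L1 := 13  bus=[BusRdX,Flush]  L1: P0=I P1=M P2=I P3=I  mem[L1]=24
14. P1: load  L0  bus=[BusRd,Flush]  L0: P0=S P1=S P2=I P3=I  mem[L0]=76
15. P2: store L0 := 3  bus=[BusRdX]  L0: P0=I P1=I P2=M P3=I  mem[L0]=76
16. P1: store L0 := 88  bus=[BusRdX,Flush]  L0: P0=I P1=M P2=I P3=I  mem[L0]=3
17. P3: store L0 := 21  bus=[BusRdX,Flush]  L0: P0=I P1=I P2=I P3=M  mem[L0]=88
18. P1: load  L0  bus=[BusRd,Flush]  L0: P0=I P1=S P2=I P3=S  mem[L0]=21
19. P1: load  L0  bus=[-]  L0: P0=I P1=S P2=I P3=S  mem[L0]=21
20. P2: load  L0  bus=[BusRd]  L0: P0=I P1=S P2=S P3=S  mem[L0]=21
21. P1: store L0 := 97  bus=[BusUpgr]  L0: P0=I P1=M P2=I P3=I  mem[L0]=21
22. P3: load  L1  bus=[BusRd,Flush]  L1: P0=I P1=S P2=I P3=S  mem[L1]=13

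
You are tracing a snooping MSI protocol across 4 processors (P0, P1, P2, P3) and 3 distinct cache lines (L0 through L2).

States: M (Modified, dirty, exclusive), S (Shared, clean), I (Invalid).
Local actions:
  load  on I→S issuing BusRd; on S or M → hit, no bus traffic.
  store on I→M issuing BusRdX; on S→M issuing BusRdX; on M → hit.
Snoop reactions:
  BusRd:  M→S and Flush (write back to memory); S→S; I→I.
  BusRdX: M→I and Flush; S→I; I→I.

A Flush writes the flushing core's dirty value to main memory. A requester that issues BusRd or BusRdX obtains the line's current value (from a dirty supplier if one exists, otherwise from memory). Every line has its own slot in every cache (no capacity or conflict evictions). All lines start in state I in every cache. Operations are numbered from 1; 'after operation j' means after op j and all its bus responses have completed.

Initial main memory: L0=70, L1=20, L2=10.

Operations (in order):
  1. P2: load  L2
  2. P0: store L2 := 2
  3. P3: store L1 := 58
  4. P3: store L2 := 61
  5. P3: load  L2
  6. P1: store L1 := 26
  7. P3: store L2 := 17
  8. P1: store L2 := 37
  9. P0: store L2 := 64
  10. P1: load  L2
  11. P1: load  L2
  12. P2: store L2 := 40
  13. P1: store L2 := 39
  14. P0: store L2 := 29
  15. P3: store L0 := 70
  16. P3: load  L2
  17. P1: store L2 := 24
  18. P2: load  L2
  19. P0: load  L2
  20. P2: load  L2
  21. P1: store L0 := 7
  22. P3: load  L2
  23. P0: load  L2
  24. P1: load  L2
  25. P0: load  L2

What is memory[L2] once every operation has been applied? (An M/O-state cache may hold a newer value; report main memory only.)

memory[L2] = 24

1. P2: load  L2  bus=[BusRd]  L2: P0=I P1=I P2=S P3=I  mem[L2]=10
2. P0: store L2 := 2  bus=[BusRdX]  L2: P0=M P1=I P2=I P3=I  mem[L2]=10
3. P3: store L1 := 58  bus=[BusRdX]  L1: P0=I P1=I P2=I P3=M  mem[L1]=20
4. P3: store L2 := 61  bus=[BusRdX,Flush]  L2: P0=I P1=I P2=I P3=M  mem[L2]=2
5. P3: load  L2  bus=[-]  L2: P0=I P1=I P2=I P3=M  mem[L2]=2
6. P1: store L1 := 26  bus=[BusRdX,Flush]  L1: P0=I P1=M P2=I P3=I  mem[L1]=58
7. P3: store L2 := 17  bus=[-]  L2: P0=I P1=I P2=I P3=M  mem[L2]=2
8. P1: store L2 := 37  bus=[BusRdX,Flush]  L2: P0=I P1=M P2=I P3=I  mem[L2]=17
9. P0: store L2 := 64  bus=[BusRdX,Flush]  L2: P0=M P1=I P2=I P3=I  mem[L2]=37
10. P1: load  L2  bus=[BusRd,Flush]  L2: P0=S P1=S P2=I P3=I  mem[L2]=64
11. P1: load  L2  bus=[-]  L2: P0=S P1=S P2=I P3=I  mem[L2]=64
12. P2: store L2 := 40  bus=[BusRdX]  L2: P0=I P1=I P2=M P3=I  mem[L2]=64
13. P1: store L2 := 39  bus=[BusRdX,Flush]  L2: P0=I P1=M P2=I P3=I  mem[L2]=40
14. P0: store L2 := 29  bus=[BusRdX,Flush]  L2: P0=M P1=I P2=I P3=I  mem[L2]=39
15. P3: store L0 := 70  bus=[BusRdX]  L0: P0=I P1=I P2=I P3=M  mem[L0]=70
16. P3: load  L2  bus=[BusRd,Flush]  L2: P0=S P1=I P2=I P3=S  mem[L2]=29
17. P1: store L2 := 24  bus=[BusRdX]  L2: P0=I P1=M P2=I P3=I  mem[L2]=29
18. P2: load  L2  bus=[BusRd,Flush]  L2: P0=I P1=S P2=S P3=I  mem[L2]=24
19. P0: load  L2  bus=[BusRd]  L2: P0=S P1=S P2=S P3=I  mem[L2]=24
20. P2: load  L2  bus=[-]  L2: P0=S P1=S P2=S P3=I  mem[L2]=24
21. P1: store L0 := 7  bus=[BusRdX,Flush]  L0: P0=I P1=M P2=I P3=I  mem[L0]=70
22. P3: load  L2  bus=[BusRd]  L2: P0=S P1=S P2=S P3=S  mem[L2]=24
23. P0: load  L2  bus=[-]  L2: P0=S P1=S P2=S P3=S  mem[L2]=24
24. P1: load  L2  bus=[-]  L2: P0=S P1=S P2=S P3=S  mem[L2]=24
25. P0: load  L2  bus=[-]  L2: P0=S P1=S P2=S P3=S  mem[L2]=24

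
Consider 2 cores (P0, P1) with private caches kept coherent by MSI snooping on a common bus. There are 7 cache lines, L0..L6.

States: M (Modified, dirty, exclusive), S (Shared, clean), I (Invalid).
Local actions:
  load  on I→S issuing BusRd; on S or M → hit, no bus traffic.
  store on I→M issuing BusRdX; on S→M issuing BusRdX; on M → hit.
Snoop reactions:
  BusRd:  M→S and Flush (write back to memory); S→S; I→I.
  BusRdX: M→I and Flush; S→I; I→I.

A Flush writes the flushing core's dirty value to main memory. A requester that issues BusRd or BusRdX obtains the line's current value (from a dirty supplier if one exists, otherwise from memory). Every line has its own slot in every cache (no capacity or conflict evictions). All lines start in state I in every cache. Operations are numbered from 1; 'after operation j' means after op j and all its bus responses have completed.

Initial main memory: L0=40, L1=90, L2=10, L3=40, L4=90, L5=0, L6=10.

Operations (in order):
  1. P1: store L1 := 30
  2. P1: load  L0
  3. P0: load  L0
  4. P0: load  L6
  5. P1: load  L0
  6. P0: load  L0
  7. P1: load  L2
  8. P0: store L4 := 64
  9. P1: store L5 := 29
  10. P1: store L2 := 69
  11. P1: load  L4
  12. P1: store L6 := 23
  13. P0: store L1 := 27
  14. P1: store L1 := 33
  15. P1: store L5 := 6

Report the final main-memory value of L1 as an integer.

1. P1: store L1 := 30  bus=[BusRdX]  L1: P0=I P1=M  mem[L1]=90
2. P1: load  L0  bus=[BusRd]  L0: P0=I P1=S  mem[L0]=40
3. P0: load  L0  bus=[BusRd]  L0: P0=S P1=S  mem[L0]=40
4. P0: load  L6  bus=[BusRd]  L6: P0=S P1=I  mem[L6]=10
5. P1: load  L0  bus=[-]  L0: P0=S P1=S  mem[L0]=40
6. P0: load  L0  bus=[-]  L0: P0=S P1=S  mem[L0]=40
7. P1: load  L2  bus=[BusRd]  L2: P0=I P1=S  mem[L2]=10
8. P0: store L4 := 64  bus=[BusRdX]  L4: P0=M P1=I  mem[L4]=90
9. P1: store L5 := 29  bus=[BusRdX]  L5: P0=I P1=M  mem[L5]=0
10. P1: store L2 := 69  bus=[BusRdX]  L2: P0=I P1=M  mem[L2]=10
11. P1: load  L4  bus=[BusRd,Flush]  L4: P0=S P1=S  mem[L4]=64
12. P1: store L6 := 23  bus=[BusRdX]  L6: P0=I P1=M  mem[L6]=10
13. P0: store L1 := 27  bus=[BusRdX,Flush]  L1: P0=M P1=I  mem[L1]=30
14. P1: store L1 := 33  bus=[BusRdX,Flush]  L1: P0=I P1=M  mem[L1]=27
15. P1: store L5 := 6  bus=[-]  L5: P0=I P1=M  mem[L5]=0

memory[L1] = 27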